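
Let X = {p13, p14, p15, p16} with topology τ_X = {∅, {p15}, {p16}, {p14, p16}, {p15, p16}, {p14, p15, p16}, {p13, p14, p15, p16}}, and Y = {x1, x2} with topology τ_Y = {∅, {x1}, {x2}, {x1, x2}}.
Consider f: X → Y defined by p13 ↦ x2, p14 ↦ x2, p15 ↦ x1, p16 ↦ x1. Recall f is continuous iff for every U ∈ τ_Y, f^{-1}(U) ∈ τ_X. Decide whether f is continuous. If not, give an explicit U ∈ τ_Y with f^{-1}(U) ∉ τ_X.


f is NOT continuous.

Compute f^{-1}(U) for each U ∈ τ_Y:
  U = ∅: f^{-1}(U) = ∅ ∈ τ_X ✓.
  U = {x1}: f^{-1}(U) = {p15, p16} ∈ τ_X ✓.
  U = {x2}: f^{-1}(U) = {p13, p14} ∉ τ_X ✗.
  U = {x1, x2}: f^{-1}(U) = {p13, p14, p15, p16} ∈ τ_X ✓.
Found U = {x2} with f^{-1}(U) = {p13, p14} not in τ_X. Therefore f is NOT continuous.


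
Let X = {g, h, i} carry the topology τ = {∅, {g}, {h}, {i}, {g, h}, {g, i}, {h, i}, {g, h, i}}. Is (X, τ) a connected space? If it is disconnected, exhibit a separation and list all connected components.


(X, τ) is disconnected; components = [{g}, {h}, {i}].

Find clopen sets (U ∈ τ with X ∖ U ∈ τ):
  U = ∅, X ∖ U = {g, h, i} — both open, so U is clopen.
  U = {g}, X ∖ U = {h, i} — both open, so U is clopen.
  U = {h}, X ∖ U = {g, i} — both open, so U is clopen.
  U = {i}, X ∖ U = {g, h} — both open, so U is clopen.
  U = {g, h}, X ∖ U = {i} — both open, so U is clopen.
  U = {g, i}, X ∖ U = {h} — both open, so U is clopen.
  U = {h, i}, X ∖ U = {g} — both open, so U is clopen.
  U = {g, h, i}, X ∖ U = ∅ — both open, so U is clopen.
Nontrivial clopen(s) exist: e.g. {g, i}. So (X, τ) is disconnected.
Compute connected components by grouping points that agree on all clopens:
  component: {g}
  component: {h}
  component: {i}


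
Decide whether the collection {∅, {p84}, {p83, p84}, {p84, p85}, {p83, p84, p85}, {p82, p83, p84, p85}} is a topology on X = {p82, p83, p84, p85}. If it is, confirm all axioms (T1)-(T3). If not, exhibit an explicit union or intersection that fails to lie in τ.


τ IS a topology on X.

Axiom (T1): ∅ ∈ τ? Yes; X ∈ τ? Yes.
Axiom (T2/T3): check pairwise unions and intersections of members of τ.
All pairwise intersections and unions checked — each lies in τ. Therefore τ satisfies (T1), (T2), (T3): it IS a topology on X.


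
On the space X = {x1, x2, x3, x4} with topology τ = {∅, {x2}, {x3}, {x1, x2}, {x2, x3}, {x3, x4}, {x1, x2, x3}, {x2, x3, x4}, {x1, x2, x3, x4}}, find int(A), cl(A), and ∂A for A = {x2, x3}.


int(A) = {x2, x3}, cl(A) = {x1, x2, x3, x4}, ∂A = {x1, x4}.

Closed sets in (X, τ) are complements of opens:
  closed(X, τ) = {∅, {x1}, {x4}, {x1, x2}, {x1, x4}, {x3, x4}, {x1, x2, x4}, {x1, x3, x4}, {x1, x2, x3, x4}}.
int(A) = ⋃ {U ∈ τ : U ⊆ A}. Opens contained in A: ∅, {x2}, {x3}, {x2, x3}.
Taking the union of these: int(A) = {x2, x3}.
cl(A) = ⋂ {C closed : A ⊆ C}. Closed sets containing A: {x1, x2, x3, x4}.
Intersecting these: cl(A) = {x1, x2, x3, x4}.
∂A = cl(A) ∖ int(A) = {x1, x2, x3, x4} ∖ {x2, x3} = {x1, x4}.


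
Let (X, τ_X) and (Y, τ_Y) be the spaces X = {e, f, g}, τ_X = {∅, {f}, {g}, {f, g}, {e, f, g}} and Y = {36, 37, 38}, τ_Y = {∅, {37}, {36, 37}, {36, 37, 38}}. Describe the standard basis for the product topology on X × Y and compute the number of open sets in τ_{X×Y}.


Basis B = {∅ × ∅, {f} × {37}, {g} × {37}, {f} × {36, 37}, {f, g} × {37}, {g} × {36, 37}, {e, f, g} × {37}, {f} × {36, 37, 38}, {g} × {36, 37, 38}, {f, g} × {36, 37}, {e, f, g} × {36, 37}, {f, g} × {36, 37, 38}, {e, f, g} × {36, 37, 38}}; |τ_{X×Y}| = 30.

Enumerate products U × V with U ∈ τ_X, V ∈ τ_Y (deduplicated):
  ∅ × ∅ = {} (∅)
  {f} × {37} = {(f,37)}
  {g} × {37} = {(g,37)}
  {f} × {36, 37} = {(f,36), (f,37)}
  {f, g} × {37} = {(f,37), (g,37)}
  {g} × {36, 37} = {(g,36), (g,37)}
  {e, f, g} × {37} = {(e,37), (f,37), (g,37)}
  {f} × {36, 37, 38} = {(f,36), (f,37), (f,38)}
  {g} × {36, 37, 38} = {(g,36), (g,37), (g,38)}
  {f, g} × {36, 37} = {(f,36), (f,37), (g,36), (g,37)}
  {e, f, g} × {36, 37} = {(e,36), (e,37), (f,36), (f,37), (g,36), (g,37)}
  {f, g} × {36, 37, 38} = {(f,36), (f,37), (f,38), (g,36), (g,37), (g,38)}
  {e, f, g} × {36, 37, 38} = {(e,36), (e,37), (e,38), (f,36), (f,37), (f,38), (g,36), (g,37), (g,38)}
These 13 distinct sets form the basis B.
Close under arbitrary unions to get τ_{X×Y}; counting gives |τ_{X×Y}| = 30.


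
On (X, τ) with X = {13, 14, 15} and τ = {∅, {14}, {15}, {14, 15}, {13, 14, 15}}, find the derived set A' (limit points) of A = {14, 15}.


A' = {13}

For each x ∈ X, list the open sets U ∈ τ with x ∈ U, then check whether U ∩ (A ∖ {x}) ≠ ∅ for every such U.
  x = 13: opens ∋ x are {13, 14, 15}; each meets A ∖ {13}, so x IS a limit point.
  x = 14: open {14} ∋ x has {14} ∩ (A ∖ {14}) = ∅, so x is NOT a limit point.
  x = 15: open {15} ∋ x has {15} ∩ (A ∖ {15}) = ∅, so x is NOT a limit point.
Collecting: A' = {13}.


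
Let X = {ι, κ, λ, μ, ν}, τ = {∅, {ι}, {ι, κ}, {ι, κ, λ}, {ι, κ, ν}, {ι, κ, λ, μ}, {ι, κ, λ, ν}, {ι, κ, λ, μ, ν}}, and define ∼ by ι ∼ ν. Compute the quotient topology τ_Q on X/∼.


X/∼ = {[ι=ν], [κ], [λ], [μ]}; |τ_Q| = 4.

Equivalence classes: [ι=ν], [κ], [λ], [μ].
Quotient map π: X → X/∼ sends ι ↦ [ι=ν], κ ↦ [κ], λ ↦ [λ], μ ↦ [μ], ν ↦ [ι=ν].
For each subset V ⊆ X/∼, compute π^{-1}(V) ⊆ X and check whether π^{-1}(V) ∈ τ. V is open in τ_Q iff π^{-1}(V) ∈ τ.
  V = {}: π^{-1}(V) = ∅ ∈ τ ✓.
  V = {[ι=ν]}: π^{-1}(V) = {ι, ν} ∉ τ ✗.
  V = {[κ]}: π^{-1}(V) = {κ} ∉ τ ✗.
  V = {[ι=ν], [κ]}: π^{-1}(V) = {ι, κ, ν} ∈ τ ✓.
  V = {[λ]}: π^{-1}(V) = {λ} ∉ τ ✗.
  V = {[ι=ν], [λ]}: π^{-1}(V) = {ι, λ, ν} ∉ τ ✗.
  V = {[κ], [λ]}: π^{-1}(V) = {κ, λ} ∉ τ ✗.
  V = {[ι=ν], [κ], [λ]}: π^{-1}(V) = {ι, κ, λ, ν} ∈ τ ✓.
  V = {[μ]}: π^{-1}(V) = {μ} ∉ τ ✗.
  V = {[ι=ν], [μ]}: π^{-1}(V) = {ι, μ, ν} ∉ τ ✗.
  V = {[κ], [μ]}: π^{-1}(V) = {κ, μ} ∉ τ ✗.
  V = {[ι=ν], [κ], [μ]}: π^{-1}(V) = {ι, κ, μ, ν} ∉ τ ✗.
  V = {[λ], [μ]}: π^{-1}(V) = {λ, μ} ∉ τ ✗.
  V = {[ι=ν], [λ], [μ]}: π^{-1}(V) = {ι, λ, μ, ν} ∉ τ ✗.
  V = {[κ], [λ], [μ]}: π^{-1}(V) = {κ, λ, μ} ∉ τ ✗.
  V = {[ι=ν], [κ], [λ], [μ]}: π^{-1}(V) = {ι, κ, λ, μ, ν} ∈ τ ✓.
Open sets in the quotient: τ_Q = {{}, {[ι=ν], [κ]}, {[ι=ν], [κ], [λ]}, {[ι=ν], [κ], [λ], [μ]}} (4 elements).


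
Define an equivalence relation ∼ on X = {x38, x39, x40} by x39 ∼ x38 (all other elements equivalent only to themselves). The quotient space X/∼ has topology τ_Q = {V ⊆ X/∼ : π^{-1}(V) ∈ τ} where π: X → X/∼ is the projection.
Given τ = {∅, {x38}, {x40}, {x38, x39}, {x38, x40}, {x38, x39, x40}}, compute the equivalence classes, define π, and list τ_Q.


X/∼ = {[x38=x39], [x40]}; |τ_Q| = 4.

Equivalence classes: [x38=x39], [x40].
Quotient map π: X → X/∼ sends x38 ↦ [x38=x39], x39 ↦ [x38=x39], x40 ↦ [x40].
For each subset V ⊆ X/∼, compute π^{-1}(V) ⊆ X and check whether π^{-1}(V) ∈ τ. V is open in τ_Q iff π^{-1}(V) ∈ τ.
  V = {}: π^{-1}(V) = ∅ ∈ τ ✓.
  V = {[x38=x39]}: π^{-1}(V) = {x38, x39} ∈ τ ✓.
  V = {[x40]}: π^{-1}(V) = {x40} ∈ τ ✓.
  V = {[x38=x39], [x40]}: π^{-1}(V) = {x38, x39, x40} ∈ τ ✓.
Open sets in the quotient: τ_Q = {{}, {[x38=x39]}, {[x40]}, {[x38=x39], [x40]}} (4 elements).


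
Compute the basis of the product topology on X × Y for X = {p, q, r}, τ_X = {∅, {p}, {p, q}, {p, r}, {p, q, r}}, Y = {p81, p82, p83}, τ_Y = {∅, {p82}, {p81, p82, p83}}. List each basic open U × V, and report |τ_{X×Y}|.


Basis B = {∅ × ∅, {p} × {p82}, {p, q} × {p82}, {p, r} × {p82}, {p} × {p81, p82, p83}, {p, q, r} × {p82}, {p, q} × {p81, p82, p83}, {p, r} × {p81, p82, p83}, {p, q, r} × {p81, p82, p83}}; |τ_{X×Y}| = 14.

Enumerate products U × V with U ∈ τ_X, V ∈ τ_Y (deduplicated):
  ∅ × ∅ = {} (∅)
  {p} × {p82} = {(p,p82)}
  {p, q} × {p82} = {(p,p82), (q,p82)}
  {p, r} × {p82} = {(p,p82), (r,p82)}
  {p} × {p81, p82, p83} = {(p,p81), (p,p82), (p,p83)}
  {p, q, r} × {p82} = {(p,p82), (q,p82), (r,p82)}
  {p, q} × {p81, p82, p83} = {(p,p81), (p,p82), (p,p83), (q,p81), (q,p82), (q,p83)}
  {p, r} × {p81, p82, p83} = {(p,p81), (p,p82), (p,p83), (r,p81), (r,p82), (r,p83)}
  {p, q, r} × {p81, p82, p83} = {(p,p81), (p,p82), (p,p83), (q,p81), (q,p82), (q,p83), (r,p81), (r,p82), (r,p83)}
These 9 distinct sets form the basis B.
Close under arbitrary unions to get τ_{X×Y}; counting gives |τ_{X×Y}| = 14.


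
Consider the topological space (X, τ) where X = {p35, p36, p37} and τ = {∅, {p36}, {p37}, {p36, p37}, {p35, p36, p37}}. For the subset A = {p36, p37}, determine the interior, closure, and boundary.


int(A) = {p36, p37}, cl(A) = {p35, p36, p37}, ∂A = {p35}.

Closed sets in (X, τ) are complements of opens:
  closed(X, τ) = {∅, {p35}, {p35, p36}, {p35, p37}, {p35, p36, p37}}.
int(A) = ⋃ {U ∈ τ : U ⊆ A}. Opens contained in A: ∅, {p36}, {p37}, {p36, p37}.
Taking the union of these: int(A) = {p36, p37}.
cl(A) = ⋂ {C closed : A ⊆ C}. Closed sets containing A: {p35, p36, p37}.
Intersecting these: cl(A) = {p35, p36, p37}.
∂A = cl(A) ∖ int(A) = {p35, p36, p37} ∖ {p36, p37} = {p35}.


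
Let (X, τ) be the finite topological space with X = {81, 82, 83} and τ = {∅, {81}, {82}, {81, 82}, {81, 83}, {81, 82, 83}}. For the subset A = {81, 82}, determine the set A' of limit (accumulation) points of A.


A' = {83}

For each x ∈ X, list the open sets U ∈ τ with x ∈ U, then check whether U ∩ (A ∖ {x}) ≠ ∅ for every such U.
  x = 81: open {81} ∋ x has {81} ∩ (A ∖ {81}) = ∅, so x is NOT a limit point.
  x = 82: open {82} ∋ x has {82} ∩ (A ∖ {82}) = ∅, so x is NOT a limit point.
  x = 83: opens ∋ x are {81, 83}, {81, 82, 83}; each meets A ∖ {83}, so x IS a limit point.
Collecting: A' = {83}.


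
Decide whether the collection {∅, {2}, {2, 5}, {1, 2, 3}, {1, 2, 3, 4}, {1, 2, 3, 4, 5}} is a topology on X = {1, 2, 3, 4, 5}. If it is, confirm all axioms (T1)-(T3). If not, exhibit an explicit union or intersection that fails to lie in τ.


τ is NOT a topology on X.

Axiom (T1): ∅ ∈ τ? Yes; X ∈ τ? Yes.
Axiom (T2/T3): check pairwise unions and intersections of members of τ.
Counterexample for (T2): {2, 5} ∪ {1, 2, 3} = {1, 2, 3, 5} ∉ τ. Therefore τ is NOT a topology.


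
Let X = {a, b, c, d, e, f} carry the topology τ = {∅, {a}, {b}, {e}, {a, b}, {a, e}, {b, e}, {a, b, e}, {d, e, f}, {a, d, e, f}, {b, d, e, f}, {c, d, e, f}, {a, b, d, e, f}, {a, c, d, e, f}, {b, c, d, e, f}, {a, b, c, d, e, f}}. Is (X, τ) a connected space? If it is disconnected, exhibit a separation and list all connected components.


(X, τ) is disconnected; components = [{a}, {b}, {c, d, e, f}].

Find clopen sets (U ∈ τ with X ∖ U ∈ τ):
  U = ∅, X ∖ U = {a, b, c, d, e, f} — both open, so U is clopen.
  U = {a}, X ∖ U = {b, c, d, e, f} — both open, so U is clopen.
  U = {b}, X ∖ U = {a, c, d, e, f} — both open, so U is clopen.
  U = {a, b}, X ∖ U = {c, d, e, f} — both open, so U is clopen.
  U = {c, d, e, f}, X ∖ U = {a, b} — both open, so U is clopen.
  U = {a, c, d, e, f}, X ∖ U = {b} — both open, so U is clopen.
  U = {b, c, d, e, f}, X ∖ U = {a} — both open, so U is clopen.
  U = {a, b, c, d, e, f}, X ∖ U = ∅ — both open, so U is clopen.
Nontrivial clopen(s) exist: e.g. {a, b}. So (X, τ) is disconnected.
Compute connected components by grouping points that agree on all clopens:
  component: {a}
  component: {b}
  component: {c, d, e, f}


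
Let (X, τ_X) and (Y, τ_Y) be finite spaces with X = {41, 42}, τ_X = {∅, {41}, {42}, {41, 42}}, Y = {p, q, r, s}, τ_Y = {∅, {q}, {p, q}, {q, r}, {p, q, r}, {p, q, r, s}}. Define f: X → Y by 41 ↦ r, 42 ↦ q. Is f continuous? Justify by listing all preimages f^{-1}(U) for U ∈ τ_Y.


f IS continuous.

Compute f^{-1}(U) for each U ∈ τ_Y:
  U = ∅: f^{-1}(U) = ∅ ∈ τ_X ✓.
  U = {q}: f^{-1}(U) = {42} ∈ τ_X ✓.
  U = {p, q}: f^{-1}(U) = {42} ∈ τ_X ✓.
  U = {q, r}: f^{-1}(U) = {41, 42} ∈ τ_X ✓.
  U = {p, q, r}: f^{-1}(U) = {41, 42} ∈ τ_X ✓.
  U = {p, q, r, s}: f^{-1}(U) = {41, 42} ∈ τ_X ✓.
Every preimage lies in τ_X, so f IS continuous.


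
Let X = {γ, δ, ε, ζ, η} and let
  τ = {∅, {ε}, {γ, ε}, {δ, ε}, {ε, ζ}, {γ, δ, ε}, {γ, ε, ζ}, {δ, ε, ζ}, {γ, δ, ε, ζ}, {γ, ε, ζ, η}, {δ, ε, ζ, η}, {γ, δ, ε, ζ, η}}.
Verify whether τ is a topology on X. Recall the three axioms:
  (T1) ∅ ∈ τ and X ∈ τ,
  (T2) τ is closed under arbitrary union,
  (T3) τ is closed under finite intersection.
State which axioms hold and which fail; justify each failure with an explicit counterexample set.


τ is NOT a topology on X.

Axiom (T1): ∅ ∈ τ? Yes; X ∈ τ? Yes.
Axiom (T2/T3): check pairwise unions and intersections of members of τ.
Counterexample for (T3): {γ, ε, ζ, η} ∩ {δ, ε, ζ, η} = {ε, ζ, η} ∉ τ. Therefore τ is NOT a topology.


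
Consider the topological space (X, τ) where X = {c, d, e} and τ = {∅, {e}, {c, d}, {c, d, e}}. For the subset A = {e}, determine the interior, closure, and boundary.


int(A) = {e}, cl(A) = {e}, ∂A = ∅.

Closed sets in (X, τ) are complements of opens:
  closed(X, τ) = {∅, {e}, {c, d}, {c, d, e}}.
int(A) = ⋃ {U ∈ τ : U ⊆ A}. Opens contained in A: ∅, {e}.
Taking the union of these: int(A) = {e}.
cl(A) = ⋂ {C closed : A ⊆ C}. Closed sets containing A: {e}, {c, d, e}.
Intersecting these: cl(A) = {e}.
∂A = cl(A) ∖ int(A) = {e} ∖ {e} = ∅.


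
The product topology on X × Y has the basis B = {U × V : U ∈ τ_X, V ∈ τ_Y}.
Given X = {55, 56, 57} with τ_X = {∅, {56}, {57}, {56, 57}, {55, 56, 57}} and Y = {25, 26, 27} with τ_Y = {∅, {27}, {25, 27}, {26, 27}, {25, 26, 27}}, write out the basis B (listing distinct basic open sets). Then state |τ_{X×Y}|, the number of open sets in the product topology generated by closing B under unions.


Basis B = {∅ × ∅, {56} × {27}, {57} × {27}, {56} × {25, 27}, {56} × {26, 27}, {56, 57} × {27}, {57} × {25, 27}, {57} × {26, 27}, {55, 56, 57} × {27}, {56} × {25, 26, 27}, {57} × {25, 26, 27}, {56, 57} × {25, 27}, {56, 57} × {26, 27}, {55, 56, 57} × {25, 27}, {55, 56, 57} × {26, 27}, {56, 57} × {25, 26, 27}, {55, 56, 57} × {25, 26, 27}}; |τ_{X×Y}| = 50.

Enumerate products U × V with U ∈ τ_X, V ∈ τ_Y (deduplicated):
  ∅ × ∅ = {} (∅)
  {56} × {27} = {(56,27)}
  {57} × {27} = {(57,27)}
  {56} × {25, 27} = {(56,25), (56,27)}
  {56} × {26, 27} = {(56,26), (56,27)}
  {56, 57} × {27} = {(56,27), (57,27)}
  {57} × {25, 27} = {(57,25), (57,27)}
  {57} × {26, 27} = {(57,26), (57,27)}
  {55, 56, 57} × {27} = {(55,27), (56,27), (57,27)}
  {56} × {25, 26, 27} = {(56,25), (56,26), (56,27)}
  {57} × {25, 26, 27} = {(57,25), (57,26), (57,27)}
  {56, 57} × {25, 27} = {(56,25), (56,27), (57,25), (57,27)}
  {56, 57} × {26, 27} = {(56,26), (56,27), (57,26), (57,27)}
  {55, 56, 57} × {25, 27} = {(55,25), (55,27), (56,25), (56,27), (57,25), (57,27)}
  {55, 56, 57} × {26, 27} = {(55,26), (55,27), (56,26), (56,27), (57,26), (57,27)}
  {56, 57} × {25, 26, 27} = {(56,25), (56,26), (56,27), (57,25), (57,26), (57,27)}
  {55, 56, 57} × {25, 26, 27} = {(55,25), (55,26), (55,27), (56,25), (56,26), (56,27), (57,25), (57,26), (57,27)}
These 17 distinct sets form the basis B.
Close under arbitrary unions to get τ_{X×Y}; counting gives |τ_{X×Y}| = 50.


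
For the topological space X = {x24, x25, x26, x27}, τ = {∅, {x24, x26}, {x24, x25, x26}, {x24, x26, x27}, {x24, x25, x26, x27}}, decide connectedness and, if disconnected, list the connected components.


(X, τ) is connected.

Find clopen sets (U ∈ τ with X ∖ U ∈ τ):
  U = ∅, X ∖ U = {x24, x25, x26, x27} — both open, so U is clopen.
  U = {x24, x25, x26, x27}, X ∖ U = ∅ — both open, so U is clopen.
Only trivial clopens (∅ and X) exist, so (X, τ) is connected.
Compute connected components by grouping points that agree on all clopens:
  component: {x24, x25, x26, x27}


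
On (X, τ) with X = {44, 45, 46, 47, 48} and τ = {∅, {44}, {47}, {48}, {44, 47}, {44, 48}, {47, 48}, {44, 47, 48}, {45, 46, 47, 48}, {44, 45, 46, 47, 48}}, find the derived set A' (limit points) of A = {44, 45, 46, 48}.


A' = {45, 46}

For each x ∈ X, list the open sets U ∈ τ with x ∈ U, then check whether U ∩ (A ∖ {x}) ≠ ∅ for every such U.
  x = 44: open {44} ∋ x has {44} ∩ (A ∖ {44}) = ∅, so x is NOT a limit point.
  x = 45: opens ∋ x are {45, 46, 47, 48}, {44, 45, 46, 47, 48}; each meets A ∖ {45}, so x IS a limit point.
  x = 46: opens ∋ x are {45, 46, 47, 48}, {44, 45, 46, 47, 48}; each meets A ∖ {46}, so x IS a limit point.
  x = 47: open {47} ∋ x has {47} ∩ (A ∖ {47}) = ∅, so x is NOT a limit point.
  x = 48: open {48} ∋ x has {48} ∩ (A ∖ {48}) = ∅, so x is NOT a limit point.
Collecting: A' = {45, 46}.


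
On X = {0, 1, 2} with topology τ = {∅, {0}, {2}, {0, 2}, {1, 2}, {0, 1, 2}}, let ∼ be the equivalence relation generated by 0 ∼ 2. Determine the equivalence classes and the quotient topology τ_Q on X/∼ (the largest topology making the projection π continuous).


X/∼ = {[0=2], [1]}; |τ_Q| = 3.

Equivalence classes: [0=2], [1].
Quotient map π: X → X/∼ sends 0 ↦ [0=2], 1 ↦ [1], 2 ↦ [0=2].
For each subset V ⊆ X/∼, compute π^{-1}(V) ⊆ X and check whether π^{-1}(V) ∈ τ. V is open in τ_Q iff π^{-1}(V) ∈ τ.
  V = {}: π^{-1}(V) = ∅ ∈ τ ✓.
  V = {[0=2]}: π^{-1}(V) = {0, 2} ∈ τ ✓.
  V = {[1]}: π^{-1}(V) = {1} ∉ τ ✗.
  V = {[0=2], [1]}: π^{-1}(V) = {0, 1, 2} ∈ τ ✓.
Open sets in the quotient: τ_Q = {{}, {[0=2]}, {[0=2], [1]}} (3 elements).


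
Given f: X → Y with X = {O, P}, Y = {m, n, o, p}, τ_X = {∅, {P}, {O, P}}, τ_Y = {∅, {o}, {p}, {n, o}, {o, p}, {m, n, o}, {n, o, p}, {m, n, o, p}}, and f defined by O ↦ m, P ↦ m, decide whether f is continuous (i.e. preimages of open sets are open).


f IS continuous.

Compute f^{-1}(U) for each U ∈ τ_Y:
  U = ∅: f^{-1}(U) = ∅ ∈ τ_X ✓.
  U = {o}: f^{-1}(U) = ∅ ∈ τ_X ✓.
  U = {p}: f^{-1}(U) = ∅ ∈ τ_X ✓.
  U = {n, o}: f^{-1}(U) = ∅ ∈ τ_X ✓.
  U = {o, p}: f^{-1}(U) = ∅ ∈ τ_X ✓.
  U = {m, n, o}: f^{-1}(U) = {O, P} ∈ τ_X ✓.
  U = {n, o, p}: f^{-1}(U) = ∅ ∈ τ_X ✓.
  U = {m, n, o, p}: f^{-1}(U) = {O, P} ∈ τ_X ✓.
Every preimage lies in τ_X, so f IS continuous.


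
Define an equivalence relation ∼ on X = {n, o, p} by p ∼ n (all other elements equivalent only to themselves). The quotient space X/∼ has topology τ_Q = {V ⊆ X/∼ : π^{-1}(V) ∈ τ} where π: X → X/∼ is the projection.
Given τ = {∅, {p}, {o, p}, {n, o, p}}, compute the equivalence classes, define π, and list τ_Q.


X/∼ = {[n=p], [o]}; |τ_Q| = 2.

Equivalence classes: [n=p], [o].
Quotient map π: X → X/∼ sends n ↦ [n=p], o ↦ [o], p ↦ [n=p].
For each subset V ⊆ X/∼, compute π^{-1}(V) ⊆ X and check whether π^{-1}(V) ∈ τ. V is open in τ_Q iff π^{-1}(V) ∈ τ.
  V = {}: π^{-1}(V) = ∅ ∈ τ ✓.
  V = {[n=p]}: π^{-1}(V) = {n, p} ∉ τ ✗.
  V = {[o]}: π^{-1}(V) = {o} ∉ τ ✗.
  V = {[n=p], [o]}: π^{-1}(V) = {n, o, p} ∈ τ ✓.
Open sets in the quotient: τ_Q = {{}, {[n=p], [o]}} (2 elements).


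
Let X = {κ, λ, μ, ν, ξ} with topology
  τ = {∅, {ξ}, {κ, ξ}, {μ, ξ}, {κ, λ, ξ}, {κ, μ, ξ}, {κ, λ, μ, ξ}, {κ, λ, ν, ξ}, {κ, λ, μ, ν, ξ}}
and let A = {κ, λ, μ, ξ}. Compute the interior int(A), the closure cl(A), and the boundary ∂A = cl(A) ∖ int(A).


int(A) = {κ, λ, μ, ξ}, cl(A) = {κ, λ, μ, ν, ξ}, ∂A = {ν}.

Closed sets in (X, τ) are complements of opens:
  closed(X, τ) = {∅, {μ}, {ν}, {λ, ν}, {μ, ν}, {κ, λ, ν}, {λ, μ, ν}, {κ, λ, μ, ν}, {κ, λ, μ, ν, ξ}}.
int(A) = ⋃ {U ∈ τ : U ⊆ A}. Opens contained in A: ∅, {ξ}, {κ, ξ}, {μ, ξ}, {κ, λ, ξ}, {κ, μ, ξ}, {κ, λ, μ, ξ}.
Taking the union of these: int(A) = {κ, λ, μ, ξ}.
cl(A) = ⋂ {C closed : A ⊆ C}. Closed sets containing A: {κ, λ, μ, ν, ξ}.
Intersecting these: cl(A) = {κ, λ, μ, ν, ξ}.
∂A = cl(A) ∖ int(A) = {κ, λ, μ, ν, ξ} ∖ {κ, λ, μ, ξ} = {ν}.


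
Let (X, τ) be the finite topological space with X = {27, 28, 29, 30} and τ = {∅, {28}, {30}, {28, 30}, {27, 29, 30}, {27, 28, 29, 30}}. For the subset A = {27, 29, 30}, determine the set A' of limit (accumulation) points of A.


A' = {27, 29}

For each x ∈ X, list the open sets U ∈ τ with x ∈ U, then check whether U ∩ (A ∖ {x}) ≠ ∅ for every such U.
  x = 27: opens ∋ x are {27, 29, 30}, {27, 28, 29, 30}; each meets A ∖ {27}, so x IS a limit point.
  x = 28: open {28} ∋ x has {28} ∩ (A ∖ {28}) = ∅, so x is NOT a limit point.
  x = 29: opens ∋ x are {27, 29, 30}, {27, 28, 29, 30}; each meets A ∖ {29}, so x IS a limit point.
  x = 30: open {30} ∋ x has {30} ∩ (A ∖ {30}) = ∅, so x is NOT a limit point.
Collecting: A' = {27, 29}.


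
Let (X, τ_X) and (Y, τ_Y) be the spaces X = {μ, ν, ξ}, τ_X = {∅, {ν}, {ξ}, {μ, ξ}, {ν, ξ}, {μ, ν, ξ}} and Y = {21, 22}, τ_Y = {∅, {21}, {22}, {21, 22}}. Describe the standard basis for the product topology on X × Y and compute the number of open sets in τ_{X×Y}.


Basis B = {∅ × ∅, {ν} × {21}, {ν} × {22}, {ξ} × {21}, {ξ} × {22}, {μ, ξ} × {21}, {μ, ξ} × {22}, {ν} × {21, 22}, {ν, ξ} × {21}, {ν, ξ} × {22}, {ξ} × {21, 22}, {μ, ν, ξ} × {21}, {μ, ν, ξ} × {22}, {μ, ξ} × {21, 22}, {ν, ξ} × {21, 22}, {μ, ν, ξ} × {21, 22}}; |τ_{X×Y}| = 36.

Enumerate products U × V with U ∈ τ_X, V ∈ τ_Y (deduplicated):
  ∅ × ∅ = {} (∅)
  {ν} × {21} = {(ν,21)}
  {ν} × {22} = {(ν,22)}
  {ξ} × {21} = {(ξ,21)}
  {ξ} × {22} = {(ξ,22)}
  {μ, ξ} × {21} = {(μ,21), (ξ,21)}
  {μ, ξ} × {22} = {(μ,22), (ξ,22)}
  {ν} × {21, 22} = {(ν,21), (ν,22)}
  {ν, ξ} × {21} = {(ν,21), (ξ,21)}
  {ν, ξ} × {22} = {(ν,22), (ξ,22)}
  {ξ} × {21, 22} = {(ξ,21), (ξ,22)}
  {μ, ν, ξ} × {21} = {(μ,21), (ν,21), (ξ,21)}
  {μ, ν, ξ} × {22} = {(μ,22), (ν,22), (ξ,22)}
  {μ, ξ} × {21, 22} = {(μ,21), (μ,22), (ξ,21), (ξ,22)}
  {ν, ξ} × {21, 22} = {(ν,21), (ν,22), (ξ,21), (ξ,22)}
  {μ, ν, ξ} × {21, 22} = {(μ,21), (μ,22), (ν,21), (ν,22), (ξ,21), (ξ,22)}
These 16 distinct sets form the basis B.
Close under arbitrary unions to get τ_{X×Y}; counting gives |τ_{X×Y}| = 36.


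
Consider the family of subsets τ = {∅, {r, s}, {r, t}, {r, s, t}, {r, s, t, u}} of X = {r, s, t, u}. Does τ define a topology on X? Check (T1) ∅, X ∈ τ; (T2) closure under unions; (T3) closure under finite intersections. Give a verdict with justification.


τ is NOT a topology on X.

Axiom (T1): ∅ ∈ τ? Yes; X ∈ τ? Yes.
Axiom (T2/T3): check pairwise unions and intersections of members of τ.
Counterexample for (T3): {r, s} ∩ {r, t} = {r} ∉ τ. Therefore τ is NOT a topology.


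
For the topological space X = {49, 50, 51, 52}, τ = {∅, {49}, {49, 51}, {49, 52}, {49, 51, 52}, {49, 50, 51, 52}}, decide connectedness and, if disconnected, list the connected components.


(X, τ) is connected.

Find clopen sets (U ∈ τ with X ∖ U ∈ τ):
  U = ∅, X ∖ U = {49, 50, 51, 52} — both open, so U is clopen.
  U = {49, 50, 51, 52}, X ∖ U = ∅ — both open, so U is clopen.
Only trivial clopens (∅ and X) exist, so (X, τ) is connected.
Compute connected components by grouping points that agree on all clopens:
  component: {49, 50, 51, 52}


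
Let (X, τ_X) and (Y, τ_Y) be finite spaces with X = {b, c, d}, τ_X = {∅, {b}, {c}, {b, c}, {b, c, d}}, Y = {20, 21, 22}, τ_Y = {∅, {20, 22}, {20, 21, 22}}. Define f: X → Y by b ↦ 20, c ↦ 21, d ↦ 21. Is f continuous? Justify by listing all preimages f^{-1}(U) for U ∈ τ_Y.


f IS continuous.

Compute f^{-1}(U) for each U ∈ τ_Y:
  U = ∅: f^{-1}(U) = ∅ ∈ τ_X ✓.
  U = {20, 22}: f^{-1}(U) = {b} ∈ τ_X ✓.
  U = {20, 21, 22}: f^{-1}(U) = {b, c, d} ∈ τ_X ✓.
Every preimage lies in τ_X, so f IS continuous.


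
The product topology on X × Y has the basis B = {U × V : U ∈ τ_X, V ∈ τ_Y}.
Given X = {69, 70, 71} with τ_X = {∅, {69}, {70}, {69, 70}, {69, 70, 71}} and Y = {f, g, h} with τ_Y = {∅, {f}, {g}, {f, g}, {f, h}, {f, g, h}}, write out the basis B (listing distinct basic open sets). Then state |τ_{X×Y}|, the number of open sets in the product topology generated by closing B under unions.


Basis B = {∅ × ∅, {69} × {f}, {69} × {g}, {70} × {f}, {70} × {g}, {69} × {f, g}, {69} × {f, h}, {69, 70} × {f}, {69, 70} × {g}, {70} × {f, g}, {70} × {f, h}, {69} × {f, g, h}, {69, 70, 71} × {f}, {69, 70, 71} × {g}, {70} × {f, g, h}, {69, 70} × {f, g}, {69, 70} × {f, h}, {69, 70} × {f, g, h}, {69, 70, 71} × {f, g}, {69, 70, 71} × {f, h}, {69, 70, 71} × {f, g, h}}; |τ_{X×Y}| = 70.

Enumerate products U × V with U ∈ τ_X, V ∈ τ_Y (deduplicated):
  ∅ × ∅ = {} (∅)
  {69} × {f} = {(69,f)}
  {69} × {g} = {(69,g)}
  {70} × {f} = {(70,f)}
  {70} × {g} = {(70,g)}
  {69} × {f, g} = {(69,f), (69,g)}
  {69} × {f, h} = {(69,f), (69,h)}
  {69, 70} × {f} = {(69,f), (70,f)}
  {69, 70} × {g} = {(69,g), (70,g)}
  {70} × {f, g} = {(70,f), (70,g)}
  {70} × {f, h} = {(70,f), (70,h)}
  {69} × {f, g, h} = {(69,f), (69,g), (69,h)}
  {69, 70, 71} × {f} = {(69,f), (70,f), (71,f)}
  {69, 70, 71} × {g} = {(69,g), (70,g), (71,g)}
  {70} × {f, g, h} = {(70,f), (70,g), (70,h)}
  {69, 70} × {f, g} = {(69,f), (69,g), (70,f), (70,g)}
  {69, 70} × {f, h} = {(69,f), (69,h), (70,f), (70,h)}
  {69, 70} × {f, g, h} = {(69,f), (69,g), (69,h), (70,f), (70,g), (70,h)}
  {69, 70, 71} × {f, g} = {(69,f), (69,g), (70,f), (70,g), (71,f), (71,g)}
  {69, 70, 71} × {f, h} = {(69,f), (69,h), (70,f), (70,h), (71,f), (71,h)}
  {69, 70, 71} × {f, g, h} = {(69,f), (69,g), (69,h), (70,f), (70,g), (70,h), (71,f), (71,g), (71,h)}
These 21 distinct sets form the basis B.
Close under arbitrary unions to get τ_{X×Y}; counting gives |τ_{X×Y}| = 70.


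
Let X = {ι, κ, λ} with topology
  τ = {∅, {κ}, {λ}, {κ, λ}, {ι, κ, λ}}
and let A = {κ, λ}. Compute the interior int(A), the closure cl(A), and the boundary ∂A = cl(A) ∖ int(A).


int(A) = {κ, λ}, cl(A) = {ι, κ, λ}, ∂A = {ι}.

Closed sets in (X, τ) are complements of opens:
  closed(X, τ) = {∅, {ι}, {ι, κ}, {ι, λ}, {ι, κ, λ}}.
int(A) = ⋃ {U ∈ τ : U ⊆ A}. Opens contained in A: ∅, {κ}, {λ}, {κ, λ}.
Taking the union of these: int(A) = {κ, λ}.
cl(A) = ⋂ {C closed : A ⊆ C}. Closed sets containing A: {ι, κ, λ}.
Intersecting these: cl(A) = {ι, κ, λ}.
∂A = cl(A) ∖ int(A) = {ι, κ, λ} ∖ {κ, λ} = {ι}.


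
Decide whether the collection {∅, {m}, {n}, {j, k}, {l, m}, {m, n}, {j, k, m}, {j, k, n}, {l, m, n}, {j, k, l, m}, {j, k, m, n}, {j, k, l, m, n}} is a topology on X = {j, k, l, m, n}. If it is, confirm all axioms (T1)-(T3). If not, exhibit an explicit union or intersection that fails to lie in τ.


τ IS a topology on X.

Axiom (T1): ∅ ∈ τ? Yes; X ∈ τ? Yes.
Axiom (T2/T3): check pairwise unions and intersections of members of τ.
All pairwise intersections and unions checked — each lies in τ. Therefore τ satisfies (T1), (T2), (T3): it IS a topology on X.


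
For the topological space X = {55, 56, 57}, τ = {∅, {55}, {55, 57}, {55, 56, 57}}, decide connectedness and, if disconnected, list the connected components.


(X, τ) is connected.

Find clopen sets (U ∈ τ with X ∖ U ∈ τ):
  U = ∅, X ∖ U = {55, 56, 57} — both open, so U is clopen.
  U = {55, 56, 57}, X ∖ U = ∅ — both open, so U is clopen.
Only trivial clopens (∅ and X) exist, so (X, τ) is connected.
Compute connected components by grouping points that agree on all clopens:
  component: {55, 56, 57}


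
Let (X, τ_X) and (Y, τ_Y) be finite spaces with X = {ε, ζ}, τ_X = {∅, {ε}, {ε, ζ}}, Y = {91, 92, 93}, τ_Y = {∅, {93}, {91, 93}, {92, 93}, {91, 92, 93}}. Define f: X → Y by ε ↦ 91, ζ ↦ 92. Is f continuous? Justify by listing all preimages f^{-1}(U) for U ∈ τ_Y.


f is NOT continuous.

Compute f^{-1}(U) for each U ∈ τ_Y:
  U = ∅: f^{-1}(U) = ∅ ∈ τ_X ✓.
  U = {93}: f^{-1}(U) = ∅ ∈ τ_X ✓.
  U = {91, 93}: f^{-1}(U) = {ε} ∈ τ_X ✓.
  U = {92, 93}: f^{-1}(U) = {ζ} ∉ τ_X ✗.
  U = {91, 92, 93}: f^{-1}(U) = {ε, ζ} ∈ τ_X ✓.
Found U = {92, 93} with f^{-1}(U) = {ζ} not in τ_X. Therefore f is NOT continuous.


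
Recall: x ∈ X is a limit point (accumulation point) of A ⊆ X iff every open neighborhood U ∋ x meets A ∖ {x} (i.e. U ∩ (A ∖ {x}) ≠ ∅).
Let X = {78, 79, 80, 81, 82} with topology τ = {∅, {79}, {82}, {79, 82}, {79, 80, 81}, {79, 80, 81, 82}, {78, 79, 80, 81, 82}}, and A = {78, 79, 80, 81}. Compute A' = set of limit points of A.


A' = {78, 80, 81}

For each x ∈ X, list the open sets U ∈ τ with x ∈ U, then check whether U ∩ (A ∖ {x}) ≠ ∅ for every such U.
  x = 78: opens ∋ x are {78, 79, 80, 81, 82}; each meets A ∖ {78}, so x IS a limit point.
  x = 79: open {79} ∋ x has {79} ∩ (A ∖ {79}) = ∅, so x is NOT a limit point.
  x = 80: opens ∋ x are {79, 80, 81}, {79, 80, 81, 82}, {78, 79, 80, 81, 82}; each meets A ∖ {80}, so x IS a limit point.
  x = 81: opens ∋ x are {79, 80, 81}, {79, 80, 81, 82}, {78, 79, 80, 81, 82}; each meets A ∖ {81}, so x IS a limit point.
  x = 82: open {82} ∋ x has {82} ∩ (A ∖ {82}) = ∅, so x is NOT a limit point.
Collecting: A' = {78, 80, 81}.


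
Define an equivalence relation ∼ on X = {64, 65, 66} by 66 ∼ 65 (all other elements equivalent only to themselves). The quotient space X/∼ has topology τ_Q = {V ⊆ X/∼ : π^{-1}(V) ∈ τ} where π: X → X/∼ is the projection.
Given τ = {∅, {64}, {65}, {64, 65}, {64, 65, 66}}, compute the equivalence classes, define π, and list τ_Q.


X/∼ = {[64], [65=66]}; |τ_Q| = 3.

Equivalence classes: [64], [65=66].
Quotient map π: X → X/∼ sends 64 ↦ [64], 65 ↦ [65=66], 66 ↦ [65=66].
For each subset V ⊆ X/∼, compute π^{-1}(V) ⊆ X and check whether π^{-1}(V) ∈ τ. V is open in τ_Q iff π^{-1}(V) ∈ τ.
  V = {}: π^{-1}(V) = ∅ ∈ τ ✓.
  V = {[64]}: π^{-1}(V) = {64} ∈ τ ✓.
  V = {[65=66]}: π^{-1}(V) = {65, 66} ∉ τ ✗.
  V = {[64], [65=66]}: π^{-1}(V) = {64, 65, 66} ∈ τ ✓.
Open sets in the quotient: τ_Q = {{}, {[64]}, {[64], [65=66]}} (3 elements).


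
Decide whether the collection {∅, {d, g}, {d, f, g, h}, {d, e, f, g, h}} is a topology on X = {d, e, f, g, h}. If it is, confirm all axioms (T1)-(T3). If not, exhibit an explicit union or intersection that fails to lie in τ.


τ IS a topology on X.

Axiom (T1): ∅ ∈ τ? Yes; X ∈ τ? Yes.
Axiom (T2/T3): check pairwise unions and intersections of members of τ.
All pairwise intersections and unions checked — each lies in τ. Therefore τ satisfies (T1), (T2), (T3): it IS a topology on X.


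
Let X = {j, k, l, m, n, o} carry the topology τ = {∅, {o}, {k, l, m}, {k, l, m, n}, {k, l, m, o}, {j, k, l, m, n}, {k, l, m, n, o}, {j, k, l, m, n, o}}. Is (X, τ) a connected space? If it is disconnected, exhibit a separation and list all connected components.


(X, τ) is disconnected; components = [{o}, {j, k, l, m, n}].

Find clopen sets (U ∈ τ with X ∖ U ∈ τ):
  U = ∅, X ∖ U = {j, k, l, m, n, o} — both open, so U is clopen.
  U = {o}, X ∖ U = {j, k, l, m, n} — both open, so U is clopen.
  U = {j, k, l, m, n}, X ∖ U = {o} — both open, so U is clopen.
  U = {j, k, l, m, n, o}, X ∖ U = ∅ — both open, so U is clopen.
Nontrivial clopen(s) exist: e.g. {j, k, l, m, n}. So (X, τ) is disconnected.
Compute connected components by grouping points that agree on all clopens:
  component: {o}
  component: {j, k, l, m, n}


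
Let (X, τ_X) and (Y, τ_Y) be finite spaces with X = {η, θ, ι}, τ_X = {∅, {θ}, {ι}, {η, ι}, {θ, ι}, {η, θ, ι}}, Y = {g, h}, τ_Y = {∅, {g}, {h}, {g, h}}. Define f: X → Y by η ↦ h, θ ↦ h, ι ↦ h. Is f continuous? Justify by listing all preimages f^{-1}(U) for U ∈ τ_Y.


f IS continuous.

Compute f^{-1}(U) for each U ∈ τ_Y:
  U = ∅: f^{-1}(U) = ∅ ∈ τ_X ✓.
  U = {g}: f^{-1}(U) = ∅ ∈ τ_X ✓.
  U = {h}: f^{-1}(U) = {η, θ, ι} ∈ τ_X ✓.
  U = {g, h}: f^{-1}(U) = {η, θ, ι} ∈ τ_X ✓.
Every preimage lies in τ_X, so f IS continuous.


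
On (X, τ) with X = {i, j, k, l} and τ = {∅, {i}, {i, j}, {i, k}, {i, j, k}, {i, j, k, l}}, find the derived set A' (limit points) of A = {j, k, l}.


A' = {l}

For each x ∈ X, list the open sets U ∈ τ with x ∈ U, then check whether U ∩ (A ∖ {x}) ≠ ∅ for every such U.
  x = i: open {i} ∋ x has {i} ∩ (A ∖ {i}) = ∅, so x is NOT a limit point.
  x = j: open {i, j} ∋ x has {i, j} ∩ (A ∖ {j}) = ∅, so x is NOT a limit point.
  x = k: open {i, k} ∋ x has {i, k} ∩ (A ∖ {k}) = ∅, so x is NOT a limit point.
  x = l: opens ∋ x are {i, j, k, l}; each meets A ∖ {l}, so x IS a limit point.
Collecting: A' = {l}.


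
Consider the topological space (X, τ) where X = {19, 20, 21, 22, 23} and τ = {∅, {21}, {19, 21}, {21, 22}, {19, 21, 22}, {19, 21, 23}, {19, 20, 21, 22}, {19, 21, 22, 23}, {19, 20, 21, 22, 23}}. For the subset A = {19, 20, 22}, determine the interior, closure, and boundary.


int(A) = ∅, cl(A) = {19, 20, 22, 23}, ∂A = {19, 20, 22, 23}.

Closed sets in (X, τ) are complements of opens:
  closed(X, τ) = {∅, {20}, {23}, {20, 22}, {20, 23}, {19, 20, 23}, {20, 22, 23}, {19, 20, 22, 23}, {19, 20, 21, 22, 23}}.
int(A) = ⋃ {U ∈ τ : U ⊆ A}. Opens contained in A: ∅.
Taking the union of these: int(A) = ∅.
cl(A) = ⋂ {C closed : A ⊆ C}. Closed sets containing A: {19, 20, 22, 23}, {19, 20, 21, 22, 23}.
Intersecting these: cl(A) = {19, 20, 22, 23}.
∂A = cl(A) ∖ int(A) = {19, 20, 22, 23} ∖ ∅ = {19, 20, 22, 23}.


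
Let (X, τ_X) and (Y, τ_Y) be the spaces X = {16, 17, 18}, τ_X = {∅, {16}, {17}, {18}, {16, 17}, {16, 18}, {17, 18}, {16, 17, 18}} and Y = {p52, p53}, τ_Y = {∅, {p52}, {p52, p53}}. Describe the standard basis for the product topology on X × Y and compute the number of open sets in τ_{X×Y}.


Basis B = {∅ × ∅, {16} × {p52}, {17} × {p52}, {18} × {p52}, {16} × {p52, p53}, {16, 17} × {p52}, {16, 18} × {p52}, {17} × {p52, p53}, {17, 18} × {p52}, {18} × {p52, p53}, {16, 17, 18} × {p52}, {16, 17} × {p52, p53}, {16, 18} × {p52, p53}, {17, 18} × {p52, p53}, {16, 17, 18} × {p52, p53}}; |τ_{X×Y}| = 27.

Enumerate products U × V with U ∈ τ_X, V ∈ τ_Y (deduplicated):
  ∅ × ∅ = {} (∅)
  {16} × {p52} = {(16,p52)}
  {17} × {p52} = {(17,p52)}
  {18} × {p52} = {(18,p52)}
  {16} × {p52, p53} = {(16,p52), (16,p53)}
  {16, 17} × {p52} = {(16,p52), (17,p52)}
  {16, 18} × {p52} = {(16,p52), (18,p52)}
  {17} × {p52, p53} = {(17,p52), (17,p53)}
  {17, 18} × {p52} = {(17,p52), (18,p52)}
  {18} × {p52, p53} = {(18,p52), (18,p53)}
  {16, 17, 18} × {p52} = {(16,p52), (17,p52), (18,p52)}
  {16, 17} × {p52, p53} = {(16,p52), (16,p53), (17,p52), (17,p53)}
  {16, 18} × {p52, p53} = {(16,p52), (16,p53), (18,p52), (18,p53)}
  {17, 18} × {p52, p53} = {(17,p52), (17,p53), (18,p52), (18,p53)}
  {16, 17, 18} × {p52, p53} = {(16,p52), (16,p53), (17,p52), (17,p53), (18,p52), (18,p53)}
These 15 distinct sets form the basis B.
Close under arbitrary unions to get τ_{X×Y}; counting gives |τ_{X×Y}| = 27.


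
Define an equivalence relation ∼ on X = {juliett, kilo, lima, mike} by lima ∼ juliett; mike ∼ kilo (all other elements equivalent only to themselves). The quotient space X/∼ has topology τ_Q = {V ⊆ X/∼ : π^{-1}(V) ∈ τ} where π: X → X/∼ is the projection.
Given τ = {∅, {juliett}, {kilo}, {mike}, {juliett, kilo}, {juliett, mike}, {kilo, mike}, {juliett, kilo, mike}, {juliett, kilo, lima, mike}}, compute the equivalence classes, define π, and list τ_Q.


X/∼ = {[juliett=lima], [kilo=mike]}; |τ_Q| = 3.

Equivalence classes: [juliett=lima], [kilo=mike].
Quotient map π: X → X/∼ sends juliett ↦ [juliett=lima], kilo ↦ [kilo=mike], lima ↦ [juliett=lima], mike ↦ [kilo=mike].
For each subset V ⊆ X/∼, compute π^{-1}(V) ⊆ X and check whether π^{-1}(V) ∈ τ. V is open in τ_Q iff π^{-1}(V) ∈ τ.
  V = {}: π^{-1}(V) = ∅ ∈ τ ✓.
  V = {[juliett=lima]}: π^{-1}(V) = {juliett, lima} ∉ τ ✗.
  V = {[kilo=mike]}: π^{-1}(V) = {kilo, mike} ∈ τ ✓.
  V = {[juliett=lima], [kilo=mike]}: π^{-1}(V) = {juliett, kilo, lima, mike} ∈ τ ✓.
Open sets in the quotient: τ_Q = {{}, {[kilo=mike]}, {[juliett=lima], [kilo=mike]}} (3 elements).


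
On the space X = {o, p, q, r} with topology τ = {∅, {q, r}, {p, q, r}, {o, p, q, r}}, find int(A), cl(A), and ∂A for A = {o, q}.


int(A) = ∅, cl(A) = {o, p, q, r}, ∂A = {o, p, q, r}.

Closed sets in (X, τ) are complements of opens:
  closed(X, τ) = {∅, {o}, {o, p}, {o, p, q, r}}.
int(A) = ⋃ {U ∈ τ : U ⊆ A}. Opens contained in A: ∅.
Taking the union of these: int(A) = ∅.
cl(A) = ⋂ {C closed : A ⊆ C}. Closed sets containing A: {o, p, q, r}.
Intersecting these: cl(A) = {o, p, q, r}.
∂A = cl(A) ∖ int(A) = {o, p, q, r} ∖ ∅ = {o, p, q, r}.


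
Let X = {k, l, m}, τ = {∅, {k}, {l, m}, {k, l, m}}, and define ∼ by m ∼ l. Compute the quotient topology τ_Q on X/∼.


X/∼ = {[k], [l=m]}; |τ_Q| = 4.

Equivalence classes: [k], [l=m].
Quotient map π: X → X/∼ sends k ↦ [k], l ↦ [l=m], m ↦ [l=m].
For each subset V ⊆ X/∼, compute π^{-1}(V) ⊆ X and check whether π^{-1}(V) ∈ τ. V is open in τ_Q iff π^{-1}(V) ∈ τ.
  V = {}: π^{-1}(V) = ∅ ∈ τ ✓.
  V = {[k]}: π^{-1}(V) = {k} ∈ τ ✓.
  V = {[l=m]}: π^{-1}(V) = {l, m} ∈ τ ✓.
  V = {[k], [l=m]}: π^{-1}(V) = {k, l, m} ∈ τ ✓.
Open sets in the quotient: τ_Q = {{}, {[k]}, {[l=m]}, {[k], [l=m]}} (4 elements).


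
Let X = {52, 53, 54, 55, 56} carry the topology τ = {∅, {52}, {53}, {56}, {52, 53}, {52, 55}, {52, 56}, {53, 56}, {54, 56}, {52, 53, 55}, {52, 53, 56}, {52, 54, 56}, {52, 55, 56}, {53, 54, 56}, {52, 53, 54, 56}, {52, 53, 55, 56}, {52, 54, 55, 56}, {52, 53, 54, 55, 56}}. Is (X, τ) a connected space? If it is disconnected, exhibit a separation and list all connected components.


(X, τ) is disconnected; components = [{53}, {52, 55}, {54, 56}].

Find clopen sets (U ∈ τ with X ∖ U ∈ τ):
  U = ∅, X ∖ U = {52, 53, 54, 55, 56} — both open, so U is clopen.
  U = {53}, X ∖ U = {52, 54, 55, 56} — both open, so U is clopen.
  U = {52, 55}, X ∖ U = {53, 54, 56} — both open, so U is clopen.
  U = {54, 56}, X ∖ U = {52, 53, 55} — both open, so U is clopen.
  U = {52, 53, 55}, X ∖ U = {54, 56} — both open, so U is clopen.
  U = {53, 54, 56}, X ∖ U = {52, 55} — both open, so U is clopen.
  U = {52, 54, 55, 56}, X ∖ U = {53} — both open, so U is clopen.
  U = {52, 53, 54, 55, 56}, X ∖ U = ∅ — both open, so U is clopen.
Nontrivial clopen(s) exist: e.g. {52, 55}. So (X, τ) is disconnected.
Compute connected components by grouping points that agree on all clopens:
  component: {53}
  component: {52, 55}
  component: {54, 56}


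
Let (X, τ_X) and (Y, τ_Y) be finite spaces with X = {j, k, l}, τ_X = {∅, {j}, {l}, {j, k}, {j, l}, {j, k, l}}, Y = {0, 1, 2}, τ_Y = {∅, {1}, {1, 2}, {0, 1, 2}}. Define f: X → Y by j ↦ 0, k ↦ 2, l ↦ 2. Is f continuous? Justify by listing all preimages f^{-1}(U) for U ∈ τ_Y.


f is NOT continuous.

Compute f^{-1}(U) for each U ∈ τ_Y:
  U = ∅: f^{-1}(U) = ∅ ∈ τ_X ✓.
  U = {1}: f^{-1}(U) = ∅ ∈ τ_X ✓.
  U = {1, 2}: f^{-1}(U) = {k, l} ∉ τ_X ✗.
  U = {0, 1, 2}: f^{-1}(U) = {j, k, l} ∈ τ_X ✓.
Found U = {1, 2} with f^{-1}(U) = {k, l} not in τ_X. Therefore f is NOT continuous.


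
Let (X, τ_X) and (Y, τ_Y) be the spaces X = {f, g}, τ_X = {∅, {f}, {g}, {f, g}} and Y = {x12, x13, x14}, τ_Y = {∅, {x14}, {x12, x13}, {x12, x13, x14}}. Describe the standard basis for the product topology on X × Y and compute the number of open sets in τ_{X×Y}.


Basis B = {∅ × ∅, {f} × {x14}, {g} × {x14}, {f} × {x12, x13}, {f, g} × {x14}, {g} × {x12, x13}, {f} × {x12, x13, x14}, {g} × {x12, x13, x14}, {f, g} × {x12, x13}, {f, g} × {x12, x13, x14}}; |τ_{X×Y}| = 16.

Enumerate products U × V with U ∈ τ_X, V ∈ τ_Y (deduplicated):
  ∅ × ∅ = {} (∅)
  {f} × {x14} = {(f,x14)}
  {g} × {x14} = {(g,x14)}
  {f} × {x12, x13} = {(f,x12), (f,x13)}
  {f, g} × {x14} = {(f,x14), (g,x14)}
  {g} × {x12, x13} = {(g,x12), (g,x13)}
  {f} × {x12, x13, x14} = {(f,x12), (f,x13), (f,x14)}
  {g} × {x12, x13, x14} = {(g,x12), (g,x13), (g,x14)}
  {f, g} × {x12, x13} = {(f,x12), (f,x13), (g,x12), (g,x13)}
  {f, g} × {x12, x13, x14} = {(f,x12), (f,x13), (f,x14), (g,x12), (g,x13), (g,x14)}
These 10 distinct sets form the basis B.
Close under arbitrary unions to get τ_{X×Y}; counting gives |τ_{X×Y}| = 16.
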